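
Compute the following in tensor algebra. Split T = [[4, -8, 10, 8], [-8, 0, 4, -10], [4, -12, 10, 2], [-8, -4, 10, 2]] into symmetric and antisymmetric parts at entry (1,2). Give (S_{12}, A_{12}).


T_{12} = -8
T_{21} = -8
S_{12} = (-8 + -8)/2 = -16/2 = -8
A_{12} = (-8 - -8)/2 = 0/2 = 0
Check: S + A = -8 + 0 = -8 = T_{12}.

(-8, 0)


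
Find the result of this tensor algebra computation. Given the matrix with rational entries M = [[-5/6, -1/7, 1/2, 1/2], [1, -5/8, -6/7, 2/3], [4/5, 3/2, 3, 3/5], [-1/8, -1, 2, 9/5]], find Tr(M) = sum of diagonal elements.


The trace is the sum of diagonal entries.
Diagonal: M[1,1] = -5/6, M[2,2] = -5/8, M[3,3] = 3, M[4,4] = 9/5
Tr(M) = -5/6 + -5/8 + 3 + 9/5
Computing step by step:
After adding M[1,1]: -5/6
After adding M[2,2]: -35/24
After adding M[3,3]: 37/24
After adding M[4,4]: 401/120
Tr(M) = 401/120

401/120


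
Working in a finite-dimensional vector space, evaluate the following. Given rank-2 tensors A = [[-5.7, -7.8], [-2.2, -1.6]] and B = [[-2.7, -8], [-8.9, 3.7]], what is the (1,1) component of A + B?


Tensor addition is component-wise: (A + B)_{ij} = A_{ij} + B_{ij}.
A_{11} = -5.7
B_{11} = -2.7
(A + B)_{11} = -5.7 + -2.7 = -8.4

-8.4


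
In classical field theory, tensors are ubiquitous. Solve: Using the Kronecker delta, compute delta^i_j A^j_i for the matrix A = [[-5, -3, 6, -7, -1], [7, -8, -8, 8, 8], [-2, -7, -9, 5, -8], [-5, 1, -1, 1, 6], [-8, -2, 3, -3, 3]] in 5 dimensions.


The contraction (trace) of a rank-2 tensor is the sum of its diagonal elements.
Diagonal entries: A[1,1] = -5, A[2,2] = -8, A[3,3] = -9, A[4,4] = 1, A[5,5] = 3
Tr(A) = -5 + -8 + -9 + 1 + 3 = -18

-18


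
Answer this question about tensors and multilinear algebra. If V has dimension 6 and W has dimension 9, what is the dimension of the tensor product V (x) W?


The dimension of a tensor product is the product of dimensions.
dim(V) = 6, dim(W) = 9
dim(V (x) W) = 6 * 9 = 54

54


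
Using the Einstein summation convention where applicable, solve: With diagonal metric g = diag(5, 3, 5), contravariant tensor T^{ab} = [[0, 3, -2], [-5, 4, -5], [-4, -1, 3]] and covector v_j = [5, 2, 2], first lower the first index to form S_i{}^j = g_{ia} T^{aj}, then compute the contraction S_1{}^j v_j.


Step 1: lower the first index. For a diagonal metric, g_{ia} T^{aj} = g_{ii} T^{ij} (no sum on i).
g_{11} = 5
S_1{}^1 = 5 * T^{11} = 5 * 0 = 0
S_1{}^2 = 5 * T^{12} = 5 * 3 = 15
S_1{}^3 = 5 * T^{13} = 5 * -2 = -10
Step 2: contract S_1{}^j with v_j.
S_1{}^1 * v_1 = 0 * 5 = 0
S_1{}^2 * v_2 = 15 * 2 = 30
S_1{}^3 * v_3 = -10 * 2 = -20
Result = 0 + 30 + -20 = 10

10


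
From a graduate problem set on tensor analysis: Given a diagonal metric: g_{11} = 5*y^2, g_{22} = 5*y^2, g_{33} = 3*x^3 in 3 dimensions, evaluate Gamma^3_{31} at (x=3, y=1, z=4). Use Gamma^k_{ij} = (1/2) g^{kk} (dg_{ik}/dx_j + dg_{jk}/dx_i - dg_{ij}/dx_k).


For a diagonal metric, Gamma^k_{ij} = (1/2) g^{kk} (dg_{ik}/dx_j + dg_{jk}/dx_i - dg_{ij}/dx_k).
The metric is diagonal, so g_{ab} = 0 for a != b.
At the given point: g_{11} = 5, g_{22} = 5, g_{33} = 81
g^{33} = 1/81
dg_{33}/dx_1 = dg_{33}/dx_1 = 81
dg_{13}/dx_3 = 0 (off-diagonal)
dg_{31}/dx_3 = 0 (off-diagonal)
Numerator = 81 + 0 - 0 = 81
Gamma^3_{31} = 81 / (2 * 81) = 1/2

1/2


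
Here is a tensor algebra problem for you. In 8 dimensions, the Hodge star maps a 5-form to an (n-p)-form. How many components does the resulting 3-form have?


The Hodge dual of a p-form on an n-dimensional manifold is an (n-p)-form.
n = 8, p = 5, so dual degree = 8 - 5 = 3
The number of components is C(n, n-p) = C(8, 3) = 56

56


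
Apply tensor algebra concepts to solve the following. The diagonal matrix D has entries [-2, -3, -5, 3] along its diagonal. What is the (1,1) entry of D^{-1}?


For a diagonal matrix, the inverse has entries (D^{-1})_{ii} = 1/d_{ii}.
The diagonal entries are: d_{11} = -2, d_{22} = -3, d_{33} = -5, d_{44} = 3
We need (D^{-1})_{11} = 1/d_{11} = 1/-2 = -1/2

-1/2


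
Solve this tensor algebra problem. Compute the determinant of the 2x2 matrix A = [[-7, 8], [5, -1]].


For a 2x2 matrix [[a, b], [c, d]], det = a*d - b*c.
a = -7, b = 8, c = 5, d = -1
a*d = -7 * -1 = 7
b*c = 8 * 5 = 40
det = 7 - 40 = -33

-33


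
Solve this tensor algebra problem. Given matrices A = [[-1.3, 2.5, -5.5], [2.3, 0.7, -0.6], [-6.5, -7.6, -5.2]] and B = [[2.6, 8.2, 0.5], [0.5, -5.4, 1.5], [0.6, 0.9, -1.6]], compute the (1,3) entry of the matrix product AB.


(AB)_{ij} = sum_k A_{ik} B_{kj}.
For i=1, j=3:
A_{11} * B_{13} = -1.3 * 0.5 = -0.65
A_{12} * B_{23} = 2.5 * 1.5 = 3.75
A_{13} * B_{33} = -5.5 * -1.6 = 8.8
Sum = -0.65 + 3.75 + 8.8 = 11.9

11.9


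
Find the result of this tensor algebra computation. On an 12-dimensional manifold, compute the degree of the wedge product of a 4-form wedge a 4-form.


The degree of a wedge product is the sum of the degrees of the individual forms.
Degrees: 4, 4
Total degree = 4 + 4 = 8

8


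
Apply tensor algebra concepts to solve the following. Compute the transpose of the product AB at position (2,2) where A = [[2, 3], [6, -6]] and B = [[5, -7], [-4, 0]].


(AB)^T_{ij} = (AB)_{ji} = sum_k A_{jk} B_{ki}.
For i=2, j=2 we need (AB)_{22}:
A_{21} * B_{12} = 6 * -7 = -42
A_{22} * B_{22} = -6 * 0 = 0
Sum = -42 + 0 = -42

-42


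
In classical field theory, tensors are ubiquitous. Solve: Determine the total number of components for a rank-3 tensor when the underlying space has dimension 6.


The number of components of a rank-r tensor in d dimensions is d^r.
Here d = 6 and r = 3.
6^3 = 216

216


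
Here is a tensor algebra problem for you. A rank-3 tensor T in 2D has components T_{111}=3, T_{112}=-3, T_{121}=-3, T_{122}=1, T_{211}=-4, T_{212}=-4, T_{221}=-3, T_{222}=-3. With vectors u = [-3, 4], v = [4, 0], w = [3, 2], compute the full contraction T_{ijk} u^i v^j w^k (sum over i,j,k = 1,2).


S = sum over i,j,k of T_{ijk} u_i v_j w_k. Expanding all 8 terms:
T_{111}*u_1*v_1*w_1 = 3*-3*4*3 = -108  (running total: -108)
T_{112}*u_1*v_1*w_2 = -3*-3*4*2 = 72  (running total: -36)
T_{121}*u_1*v_2*w_1 = -3*-3*0*3 = 0  (running total: -36)
T_{122}*u_1*v_2*w_2 = 1*-3*0*2 = 0  (running total: -36)
T_{211}*u_2*v_1*w_1 = -4*4*4*3 = -192  (running total: -228)
T_{212}*u_2*v_1*w_2 = -4*4*4*2 = -128  (running total: -356)
T_{221}*u_2*v_2*w_1 = -3*4*0*3 = 0  (running total: -356)
T_{222}*u_2*v_2*w_2 = -3*4*0*2 = 0  (running total: -356)
S = -356

-356


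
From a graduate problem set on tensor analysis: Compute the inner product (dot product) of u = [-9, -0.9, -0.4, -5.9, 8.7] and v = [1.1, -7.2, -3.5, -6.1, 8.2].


The inner product u . v = sum of u_i * v_i.
Term-by-term: -9 * 1.1, -0.9 * -7.2, -0.4 * -3.5, -5.9 * -6.1, 8.7 * 8.2
Products: -9.9, 6.48, 1.4, 35.99, 71.34
Sum = -9.9 + 6.48 + 1.4 + 35.99 + 71.34 = 105.31

105.31


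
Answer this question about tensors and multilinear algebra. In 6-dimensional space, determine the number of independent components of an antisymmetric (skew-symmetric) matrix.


An antisymmetric rank-2 tensor satisfies A_{ij} = -A_{ji}, so diagonal entries are zero.
The independent components are the upper-triangular entries: C(n, 2) = n(n-1)/2.
n = 6
C(6, 2) = 6 * 5 / 2 = 30 / 2 = 15

15


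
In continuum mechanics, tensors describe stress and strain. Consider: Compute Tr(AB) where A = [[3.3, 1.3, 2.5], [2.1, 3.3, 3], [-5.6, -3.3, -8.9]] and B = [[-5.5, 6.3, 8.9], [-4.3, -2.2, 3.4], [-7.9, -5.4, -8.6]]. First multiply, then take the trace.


Tr(AB) = sum_i (AB)_{ii} where (AB)_{ii} = sum_k A_{ik} B_{ki}.
(AB)_{11} = 3.3*-5.5 + 1.3*-4.3 + 2.5*-7.9 = -43.49
(AB)_{22} = 2.1*6.3 + 3.3*-2.2 + 3*-5.4 = -10.23
(AB)_{33} = -5.6*8.9 + -3.3*3.4 + -8.9*-8.6 = 15.48
Tr(AB) = -43.49 + -10.23 + 15.48 = -38.24

-38.24


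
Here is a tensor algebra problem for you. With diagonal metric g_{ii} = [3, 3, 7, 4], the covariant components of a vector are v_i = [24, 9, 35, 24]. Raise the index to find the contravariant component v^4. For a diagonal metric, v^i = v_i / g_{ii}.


To raise an index with a diagonal metric: v^i = v_i / g_{ii}.
For index 4: v_4 = 24, g_{44} = 4
v^4 = 24 / 4 = 6

6


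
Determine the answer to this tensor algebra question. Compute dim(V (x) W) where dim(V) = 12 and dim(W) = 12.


The dimension of a tensor product is the product of dimensions.
dim(V) = 12, dim(W) = 12
dim(V (x) W) = 12 * 12 = 144

144


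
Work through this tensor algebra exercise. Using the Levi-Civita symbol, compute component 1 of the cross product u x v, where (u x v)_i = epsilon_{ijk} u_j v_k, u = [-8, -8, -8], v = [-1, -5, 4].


(u x v)_1 = sum_{j,k} epsilon_{1jk} u_j v_k. Only permutations of (1,2,3) contribute; the two non-zero terms are:
eps_{123} u_2 v_3 = 1 * -8 * 4 = -32
eps_{132} u_3 v_2 = -1 * -8 * -5 = -40
(u x v)_1 = -72

-72


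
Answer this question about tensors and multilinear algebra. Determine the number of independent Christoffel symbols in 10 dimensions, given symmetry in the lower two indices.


Christoffel symbols Gamma^k_{ij} are symmetric in i,j, so there are d * d(d+1)/2 independent symbols.
d = 10
d(d+1)/2 = 10 * 11 / 2 = 55
Total = 10 * 55 = 550

550


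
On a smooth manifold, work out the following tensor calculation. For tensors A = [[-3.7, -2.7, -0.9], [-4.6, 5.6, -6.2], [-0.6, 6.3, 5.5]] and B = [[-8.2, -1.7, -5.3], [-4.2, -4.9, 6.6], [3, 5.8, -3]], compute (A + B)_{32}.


Tensor addition is component-wise: (A + B)_{ij} = A_{ij} + B_{ij}.
A_{32} = 6.3
B_{32} = 5.8
(A + B)_{32} = 6.3 + 5.8 = 12.1

12.1


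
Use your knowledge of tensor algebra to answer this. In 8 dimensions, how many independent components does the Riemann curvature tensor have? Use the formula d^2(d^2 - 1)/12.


The Riemann tensor in d dimensions has d^2(d^2 - 1)/12 independent components.
d = 8, so d^2 = 64
d^2 - 1 = 63
d^2(d^2 - 1) = 64 * 63 = 4032
Divide by 12: 4032 / 12 = 336

336


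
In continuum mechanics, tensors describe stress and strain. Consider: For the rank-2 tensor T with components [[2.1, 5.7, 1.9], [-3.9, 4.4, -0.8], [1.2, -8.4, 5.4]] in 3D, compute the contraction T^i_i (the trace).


The contraction (trace) of a rank-2 tensor is the sum of its diagonal elements.
Diagonal entries: A[1,1] = 2.1, A[2,2] = 4.4, A[3,3] = 5.4
Tr(A) = 2.1 + 4.4 + 5.4 = 11.9

11.9


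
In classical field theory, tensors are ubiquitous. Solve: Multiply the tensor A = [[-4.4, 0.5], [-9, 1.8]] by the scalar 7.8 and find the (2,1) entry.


Scalar multiplication: (cA)_{ij} = c * A_{ij}.
c = 7.8
A_{21} = -9
(cA)_{21} = 7.8 * -9 = -70.2

-70.2


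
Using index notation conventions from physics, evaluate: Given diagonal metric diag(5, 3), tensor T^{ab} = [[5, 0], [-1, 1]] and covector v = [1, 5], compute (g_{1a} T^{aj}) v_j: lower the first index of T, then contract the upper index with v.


Step 1: lower the first index. For a diagonal metric, g_{ia} T^{aj} = g_{ii} T^{ij} (no sum on i).
g_{11} = 5
S_1{}^1 = 5 * T^{11} = 5 * 5 = 25
S_1{}^2 = 5 * T^{12} = 5 * 0 = 0
Step 2: contract S_1{}^j with v_j.
S_1{}^1 * v_1 = 25 * 1 = 25
S_1{}^2 * v_2 = 0 * 5 = 0
Result = 25 + 0 = 25

25


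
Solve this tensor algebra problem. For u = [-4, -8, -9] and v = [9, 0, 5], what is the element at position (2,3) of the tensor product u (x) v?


The outer product entry T_{ij} = u_i * v_j.
We need i=2, j=3.
u_2 = -8, v_3 = 5
T_{2,3} = -8 * 5 = -40

-40


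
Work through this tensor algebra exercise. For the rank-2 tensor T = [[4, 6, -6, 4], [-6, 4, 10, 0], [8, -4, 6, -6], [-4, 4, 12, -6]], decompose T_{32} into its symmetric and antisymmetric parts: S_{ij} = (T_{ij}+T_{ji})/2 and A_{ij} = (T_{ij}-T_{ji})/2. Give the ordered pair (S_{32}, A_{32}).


T_{32} = -4
T_{23} = 10
S_{32} = (-4 + 10)/2 = 6/2 = 3
A_{32} = (-4 - 10)/2 = -14/2 = -7
Check: S + A = 3 + -7 = -4 = T_{32}.

(3, -7)


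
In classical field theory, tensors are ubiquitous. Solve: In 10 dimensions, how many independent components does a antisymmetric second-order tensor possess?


A antisymmetric rank-2 tensor in d dimensions has d(d-1)/2 independent components.
d = 10
d(d-1)/2 = 10 * 9 / 2 = 90 / 2 = 45

45


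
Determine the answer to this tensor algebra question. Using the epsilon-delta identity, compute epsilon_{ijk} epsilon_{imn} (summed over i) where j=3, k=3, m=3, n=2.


Using the identity: epsilon_{ijk} epsilon_{imn} = delta_{jm} delta_{kn} - delta_{jn} delta_{km}.
delta_{33} = 1
delta_{32} = 0
delta_{32} = 0
delta_{33} = 1
Result = 1 * 0 - 0 * 1 = 0 - 0 = 0

0


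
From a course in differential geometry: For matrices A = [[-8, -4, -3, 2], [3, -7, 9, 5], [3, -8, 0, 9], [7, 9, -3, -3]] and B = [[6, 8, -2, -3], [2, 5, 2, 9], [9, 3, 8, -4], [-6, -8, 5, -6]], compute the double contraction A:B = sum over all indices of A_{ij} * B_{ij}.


A:B = sum over all i,j of A_{ij} * B_{ij}.
Row 1: -8*6=-48, -4*8=-32, -3*-2=6, 2*-3=-6 => row sum = -80
Row 2: 3*2=6, -7*5=-35, 9*2=18, 5*9=45 => row sum = 34
Row 3: 3*9=27, -8*3=-24, 0*8=0, 9*-4=-36 => row sum = -33
Row 4: 7*-6=-42, 9*-8=-72, -3*5=-15, -3*-6=18 => row sum = -111
Total = -80 + 34 + -33 + -111 = -190

-190


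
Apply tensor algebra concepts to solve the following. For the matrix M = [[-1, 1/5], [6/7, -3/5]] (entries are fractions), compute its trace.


The trace is the sum of diagonal entries.
Diagonal: M[1,1] = -1, M[2,2] = -3/5
Tr(M) = -1 + -3/5
Computing step by step:
After adding M[1,1]: -1
After adding M[2,2]: -8/5
Tr(M) = -8/5

-8/5


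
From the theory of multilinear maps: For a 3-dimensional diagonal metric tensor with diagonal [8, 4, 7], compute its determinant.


For a diagonal metric, the determinant is the product of diagonal entries.
Diagonal entries: 8, 4, 7
det(g) = 8 * 4 * 7 = 224

224


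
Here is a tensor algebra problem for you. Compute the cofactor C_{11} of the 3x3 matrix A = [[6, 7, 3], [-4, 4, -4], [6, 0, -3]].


To find cofactor C_{11}, delete row 1 and column 1.
The resulting 2x2 submatrix is: [[4, -4], [0, -3]]
Minor M_{11} = 4*-3 - -4*0
  = -12 - 0 = -12
Sign = (-1)^(1+1) = (-1)^2 = 1
Cofactor C_{11} = 1 * -12 = -12

-12


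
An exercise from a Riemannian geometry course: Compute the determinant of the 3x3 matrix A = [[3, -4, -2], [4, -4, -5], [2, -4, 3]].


Expanding along the first row, det(A) = a11*M_11 - a12*M_12 + a13*M_13, where M_1j is the (1,j) minor.
Minor M_11 = -4*3 - -5*-4 = -32
Minor M_12 = 4*3 - -5*2 = 22
Minor M_13 = 4*-4 - -4*2 = -8
det = 3*(-32) - -4*(22) + -2*(-8)
    = -96 - -88 + 16
    = 8

8


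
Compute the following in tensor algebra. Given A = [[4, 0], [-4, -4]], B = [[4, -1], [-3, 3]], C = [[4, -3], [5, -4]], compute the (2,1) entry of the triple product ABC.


(ABC)_{21} = sum_m (AB)_{2m} C_{m1}. First compute row 2 of AB.
(AB)_{21} = -4*4 + -4*-3 = -4
(AB)_{22} = -4*-1 + -4*3 = -8
Now contract with column 1 of C:
(AB)_{21} * C_{11} = -4 * 4 = -16
(AB)_{22} * C_{21} = -8 * 5 = -40
(ABC)_{21} = -16 + -40 = -56

-56


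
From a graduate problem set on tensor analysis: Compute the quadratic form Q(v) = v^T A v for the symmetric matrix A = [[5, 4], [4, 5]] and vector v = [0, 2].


First compute Av:
(Av)_1 = 5*0 + 4*2 = 8
(Av)_2 = 4*0 + 5*2 = 10
Av = [8, 10]
Then v^T (Av) = 0*8 + 2*10
= 0 + 20 = 20

20


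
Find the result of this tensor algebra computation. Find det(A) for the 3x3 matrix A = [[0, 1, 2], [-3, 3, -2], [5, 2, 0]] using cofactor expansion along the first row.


Expanding along the first row, det(A) = a11*M_11 - a12*M_12 + a13*M_13, where M_1j is the (1,j) minor.
Minor M_11 = 3*0 - -2*2 = 4
Minor M_12 = -3*0 - -2*5 = 10
Minor M_13 = -3*2 - 3*5 = -21
det = 0*(4) - 1*(10) + 2*(-21)
    = 0 - 10 + -42
    = -52

-52


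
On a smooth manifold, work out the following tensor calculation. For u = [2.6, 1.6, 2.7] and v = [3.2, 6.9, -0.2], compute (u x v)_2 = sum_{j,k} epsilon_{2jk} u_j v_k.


(u x v)_2 = sum_{j,k} epsilon_{2jk} u_j v_k. Only permutations of (1,2,3) contribute; the two non-zero terms are:
eps_{213} u_1 v_3 = -1 * 2.6 * -0.2 = 0.52
eps_{231} u_3 v_1 = 1 * 2.7 * 3.2 = 8.64
(u x v)_2 = 9.16

9.16


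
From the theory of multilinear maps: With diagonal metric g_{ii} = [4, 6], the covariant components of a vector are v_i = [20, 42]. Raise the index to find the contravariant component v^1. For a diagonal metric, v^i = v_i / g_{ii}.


To raise an index with a diagonal metric: v^i = v_i / g_{ii}.
For index 1: v_1 = 20, g_{11} = 4
v^1 = 20 / 4 = 5

5


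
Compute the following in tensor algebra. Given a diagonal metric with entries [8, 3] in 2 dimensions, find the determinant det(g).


For a diagonal metric, the determinant is the product of diagonal entries.
Diagonal entries: 8, 3
det(g) = 8 * 3 = 24

24


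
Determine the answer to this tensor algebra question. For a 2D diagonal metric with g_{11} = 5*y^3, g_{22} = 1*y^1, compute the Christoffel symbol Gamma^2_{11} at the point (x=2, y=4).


For a diagonal metric, Gamma^k_{ij} = (1/2) g^{kk} (dg_{ik}/dx_j + dg_{jk}/dx_i - dg_{ij}/dx_k).
The metric is diagonal, so g_{ab} = 0 for a != b.
At the given point: g_{11} = 320, g_{22} = 4
g^{22} = 1/4
dg_{12}/dx_1 = 0 (off-diagonal)
dg_{12}/dx_1 = 0 (off-diagonal)
dg_{11}/dx_2 = dg_{11}/dx_2 = 240
Numerator = 0 + 0 - 240 = -240
Gamma^2_{11} = -240 / (2 * 4) = -30

-30


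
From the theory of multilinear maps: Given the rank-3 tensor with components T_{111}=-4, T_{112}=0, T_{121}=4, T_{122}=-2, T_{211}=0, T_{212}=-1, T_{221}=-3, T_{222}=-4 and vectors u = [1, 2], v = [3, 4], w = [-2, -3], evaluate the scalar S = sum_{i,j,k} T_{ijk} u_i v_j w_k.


S = sum over i,j,k of T_{ijk} u_i v_j w_k. Expanding all 8 terms:
T_{111}*u_1*v_1*w_1 = -4*1*3*-2 = 24  (running total: 24)
T_{112}*u_1*v_1*w_2 = 0*1*3*-3 = 0  (running total: 24)
T_{121}*u_1*v_2*w_1 = 4*1*4*-2 = -32  (running total: -8)
T_{122}*u_1*v_2*w_2 = -2*1*4*-3 = 24  (running total: 16)
T_{211}*u_2*v_1*w_1 = 0*2*3*-2 = 0  (running total: 16)
T_{212}*u_2*v_1*w_2 = -1*2*3*-3 = 18  (running total: 34)
T_{221}*u_2*v_2*w_1 = -3*2*4*-2 = 48  (running total: 82)
T_{222}*u_2*v_2*w_2 = -4*2*4*-3 = 96  (running total: 178)
S = 178

178


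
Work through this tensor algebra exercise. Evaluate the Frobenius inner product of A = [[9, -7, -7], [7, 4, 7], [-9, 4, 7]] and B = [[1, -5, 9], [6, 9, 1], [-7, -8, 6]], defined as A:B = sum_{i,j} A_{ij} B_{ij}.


A:B = sum over all i,j of A_{ij} * B_{ij}.
Row 1: 9*1=9, -7*-5=35, -7*9=-63 => row sum = -19
Row 2: 7*6=42, 4*9=36, 7*1=7 => row sum = 85
Row 3: -9*-7=63, 4*-8=-32, 7*6=42 => row sum = 73
Total = -19 + 85 + 73 = 139

139


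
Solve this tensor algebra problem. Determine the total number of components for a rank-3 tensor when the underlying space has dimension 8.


The number of components of a rank-r tensor in d dimensions is d^r.
Here d = 8 and r = 3.
8^3 = 512

512


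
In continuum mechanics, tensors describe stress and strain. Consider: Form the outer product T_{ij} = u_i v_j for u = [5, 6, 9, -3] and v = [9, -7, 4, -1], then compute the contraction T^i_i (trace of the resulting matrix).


The outer product gives T_{ij} = u_i v_j.
The trace (contraction) is Tr(T) = sum_i T_{ii} = sum_i u_i v_i.
Diagonal entries:
T_{11} = u_1 * v_1 = 5 * 9 = 45
T_{22} = u_2 * v_2 = 6 * -7 = -42
T_{33} = u_3 * v_3 = 9 * 4 = 36
T_{44} = u_4 * v_4 = -3 * -1 = 3
Tr(T) = 45 + -42 + 36 + 3 = 42

42


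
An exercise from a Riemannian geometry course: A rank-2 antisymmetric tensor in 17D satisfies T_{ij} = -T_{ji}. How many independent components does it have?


An antisymmetric rank-2 tensor satisfies A_{ij} = -A_{ji}, so diagonal entries are zero.
The independent components are the upper-triangular entries: C(n, 2) = n(n-1)/2.
n = 17
C(17, 2) = 17 * 16 / 2 = 272 / 2 = 136

136


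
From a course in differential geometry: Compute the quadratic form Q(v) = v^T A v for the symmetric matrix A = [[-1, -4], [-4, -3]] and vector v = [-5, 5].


First compute Av:
(Av)_1 = -1*-5 + -4*5 = -15
(Av)_2 = -4*-5 + -3*5 = 5
Av = [-15, 5]
Then v^T (Av) = -5*-15 + 5*5
= 75 + 25 = 100

100


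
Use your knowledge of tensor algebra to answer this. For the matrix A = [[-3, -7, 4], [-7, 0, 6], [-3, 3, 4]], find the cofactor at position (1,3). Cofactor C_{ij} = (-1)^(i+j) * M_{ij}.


To find cofactor C_{13}, delete row 1 and column 3.
The resulting 2x2 submatrix is: [[-7, 0], [-3, 3]]
Minor M_{13} = -7*3 - 0*-3
  = -21 - 0 = -21
Sign = (-1)^(1+3) = (-1)^4 = 1
Cofactor C_{13} = 1 * -21 = -21

-21


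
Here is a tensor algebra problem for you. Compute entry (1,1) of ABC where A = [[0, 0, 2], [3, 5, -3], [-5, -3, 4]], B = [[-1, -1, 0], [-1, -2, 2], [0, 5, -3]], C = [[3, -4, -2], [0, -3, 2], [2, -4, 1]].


(ABC)_{11} = sum_m (AB)_{1m} C_{m1}. First compute row 1 of AB.
(AB)_{11} = 0*-1 + 0*-1 + 2*0 = 0
(AB)_{12} = 0*-1 + 0*-2 + 2*5 = 10
(AB)_{13} = 0*0 + 0*2 + 2*-3 = -6
Now contract with column 1 of C:
(AB)_{11} * C_{11} = 0 * 3 = 0
(AB)_{12} * C_{21} = 10 * 0 = 0
(AB)_{13} * C_{31} = -6 * 2 = -12
(ABC)_{11} = 0 + 0 + -12 = -12

-12


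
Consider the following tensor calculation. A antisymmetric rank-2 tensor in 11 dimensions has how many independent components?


A antisymmetric rank-2 tensor in d dimensions has d(d-1)/2 independent components.
d = 11
d(d-1)/2 = 11 * 10 / 2 = 110 / 2 = 55

55


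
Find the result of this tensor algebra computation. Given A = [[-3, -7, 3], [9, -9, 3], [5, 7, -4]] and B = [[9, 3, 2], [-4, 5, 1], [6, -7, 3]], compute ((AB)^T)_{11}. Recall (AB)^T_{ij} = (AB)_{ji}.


(AB)^T_{ij} = (AB)_{ji} = sum_k A_{jk} B_{ki}.
For i=1, j=1 we need (AB)_{11}:
A_{11} * B_{11} = -3 * 9 = -27
A_{12} * B_{21} = -7 * -4 = 28
A_{13} * B_{31} = 3 * 6 = 18
Sum = -27 + 28 + 18 = 19

19


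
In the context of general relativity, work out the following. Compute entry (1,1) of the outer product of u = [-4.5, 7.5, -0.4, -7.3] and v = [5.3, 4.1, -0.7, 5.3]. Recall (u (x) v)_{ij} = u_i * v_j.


The outer product entry T_{ij} = u_i * v_j.
We need i=1, j=1.
u_1 = -4.5, v_1 = 5.3
T_{1,1} = -4.5 * 5.3 = -23.85

-23.85


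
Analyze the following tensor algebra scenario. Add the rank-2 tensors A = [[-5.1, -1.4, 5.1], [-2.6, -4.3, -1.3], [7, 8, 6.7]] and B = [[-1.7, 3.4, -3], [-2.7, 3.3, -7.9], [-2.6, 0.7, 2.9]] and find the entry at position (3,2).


Tensor addition is component-wise: (A + B)_{ij} = A_{ij} + B_{ij}.
A_{32} = 8
B_{32} = 0.7
(A + B)_{32} = 8 + 0.7 = 8.7

8.7


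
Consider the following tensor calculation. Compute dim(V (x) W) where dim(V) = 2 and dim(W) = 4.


The dimension of a tensor product is the product of dimensions.
dim(V) = 2, dim(W) = 4
dim(V (x) W) = 2 * 4 = 8

8


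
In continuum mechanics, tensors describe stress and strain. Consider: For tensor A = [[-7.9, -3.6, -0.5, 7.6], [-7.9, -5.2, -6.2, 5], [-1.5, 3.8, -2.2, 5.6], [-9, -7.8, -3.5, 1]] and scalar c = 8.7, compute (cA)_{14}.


Scalar multiplication: (cA)_{ij} = c * A_{ij}.
c = 8.7
A_{14} = 7.6
(cA)_{14} = 8.7 * 7.6 = 66.12

66.12


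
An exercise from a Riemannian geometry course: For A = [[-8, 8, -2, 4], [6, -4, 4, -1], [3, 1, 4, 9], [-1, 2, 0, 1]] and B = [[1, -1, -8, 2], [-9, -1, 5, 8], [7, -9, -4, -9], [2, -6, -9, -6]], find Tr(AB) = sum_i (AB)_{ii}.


Tr(AB) = sum_i (AB)_{ii} where (AB)_{ii} = sum_k A_{ik} B_{ki}.
(AB)_{11} = -8*1 + 8*-9 + -2*7 + 4*2 = -86
(AB)_{22} = 6*-1 + -4*-1 + 4*-9 + -1*-6 = -32
(AB)_{33} = 3*-8 + 1*5 + 4*-4 + 9*-9 = -116
(AB)_{44} = -1*2 + 2*8 + 0*-9 + 1*-6 = 8
Tr(AB) = -86 + -32 + -116 + 8 = -226

-226


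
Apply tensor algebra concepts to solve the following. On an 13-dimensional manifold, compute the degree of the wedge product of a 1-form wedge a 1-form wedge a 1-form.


The degree of a wedge product is the sum of the degrees of the individual forms.
Degrees: 1, 1, 1
Total degree = 1 + 1 + 1 = 3

3


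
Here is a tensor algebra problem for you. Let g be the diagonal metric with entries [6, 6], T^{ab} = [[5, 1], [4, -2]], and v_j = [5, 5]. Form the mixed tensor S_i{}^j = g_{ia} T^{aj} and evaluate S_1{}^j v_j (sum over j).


Step 1: lower the first index. For a diagonal metric, g_{ia} T^{aj} = g_{ii} T^{ij} (no sum on i).
g_{11} = 6
S_1{}^1 = 6 * T^{11} = 6 * 5 = 30
S_1{}^2 = 6 * T^{12} = 6 * 1 = 6
Step 2: contract S_1{}^j with v_j.
S_1{}^1 * v_1 = 30 * 5 = 150
S_1{}^2 * v_2 = 6 * 5 = 30
Result = 150 + 30 = 180

180


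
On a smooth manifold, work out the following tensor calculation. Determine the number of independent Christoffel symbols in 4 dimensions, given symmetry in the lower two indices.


Christoffel symbols Gamma^k_{ij} are symmetric in i,j, so there are d * d(d+1)/2 independent symbols.
d = 4
d(d+1)/2 = 4 * 5 / 2 = 10
Total = 4 * 10 = 40

40


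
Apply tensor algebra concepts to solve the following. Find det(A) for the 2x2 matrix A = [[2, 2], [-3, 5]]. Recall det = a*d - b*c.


For a 2x2 matrix [[a, b], [c, d]], det = a*d - b*c.
a = 2, b = 2, c = -3, d = 5
a*d = 2 * 5 = 10
b*c = 2 * -3 = -6
det = 10 - -6 = 16

16


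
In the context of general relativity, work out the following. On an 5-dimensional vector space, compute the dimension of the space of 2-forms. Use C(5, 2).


The dimension of the space of p-forms on an n-dimensional space is C(n, p).
n = 5, p = 2
C(5, 2) = 5! / (2! * 3!) = 10

10


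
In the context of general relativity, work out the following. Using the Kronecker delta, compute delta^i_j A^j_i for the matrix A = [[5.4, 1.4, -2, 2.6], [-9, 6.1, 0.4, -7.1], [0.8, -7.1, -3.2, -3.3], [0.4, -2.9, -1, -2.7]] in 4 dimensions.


The contraction (trace) of a rank-2 tensor is the sum of its diagonal elements.
Diagonal entries: A[1,1] = 5.4, A[2,2] = 6.1, A[3,3] = -3.2, A[4,4] = -2.7
Tr(A) = 5.4 + 6.1 + -3.2 + -2.7 = 5.6

5.6


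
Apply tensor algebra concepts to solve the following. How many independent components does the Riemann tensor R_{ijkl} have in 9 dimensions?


The Riemann tensor in d dimensions has d^2(d^2 - 1)/12 independent components.
d = 9, so d^2 = 81
d^2 - 1 = 80
d^2(d^2 - 1) = 81 * 80 = 6480
Divide by 12: 6480 / 12 = 540

540


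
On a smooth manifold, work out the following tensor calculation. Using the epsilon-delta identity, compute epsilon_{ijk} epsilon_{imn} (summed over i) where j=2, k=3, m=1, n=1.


Using the identity: epsilon_{ijk} epsilon_{imn} = delta_{jm} delta_{kn} - delta_{jn} delta_{km}.
delta_{21} = 0
delta_{31} = 0
delta_{21} = 0
delta_{31} = 0
Result = 0 * 0 - 0 * 0 = 0 - 0 = 0

0


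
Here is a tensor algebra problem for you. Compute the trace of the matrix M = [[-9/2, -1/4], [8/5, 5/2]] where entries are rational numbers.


The trace is the sum of diagonal entries.
Diagonal: M[1,1] = -9/2, M[2,2] = 5/2
Tr(M) = -9/2 + 5/2
Computing step by step:
After adding M[1,1]: -9/2
After adding M[2,2]: -2
Tr(M) = -2

-2


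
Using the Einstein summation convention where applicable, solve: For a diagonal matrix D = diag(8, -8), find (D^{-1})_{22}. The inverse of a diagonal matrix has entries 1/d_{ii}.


For a diagonal matrix, the inverse has entries (D^{-1})_{ii} = 1/d_{ii}.
The diagonal entries are: d_{11} = 8, d_{22} = -8
We need (D^{-1})_{22} = 1/d_{22} = 1/-8 = -1/8

-1/8


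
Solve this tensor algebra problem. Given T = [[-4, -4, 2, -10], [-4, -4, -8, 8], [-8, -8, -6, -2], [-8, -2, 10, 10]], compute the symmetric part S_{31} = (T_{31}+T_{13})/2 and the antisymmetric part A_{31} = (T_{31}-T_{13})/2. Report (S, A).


T_{31} = -8
T_{13} = 2
S_{31} = (-8 + 2)/2 = -6/2 = -3
A_{31} = (-8 - 2)/2 = -10/2 = -5
Check: S + A = -3 + -5 = -8 = T_{31}.

(-3, -5)


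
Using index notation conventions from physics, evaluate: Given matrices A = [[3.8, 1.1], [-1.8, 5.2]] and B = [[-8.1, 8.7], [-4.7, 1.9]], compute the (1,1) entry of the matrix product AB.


(AB)_{ij} = sum_k A_{ik} B_{kj}.
For i=1, j=1:
A_{11} * B_{11} = 3.8 * -8.1 = -30.78
A_{12} * B_{21} = 1.1 * -4.7 = -5.17
Sum = -30.78 + -5.17 = -35.95

-35.95


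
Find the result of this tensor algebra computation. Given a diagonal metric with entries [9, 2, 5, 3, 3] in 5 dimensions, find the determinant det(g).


For a diagonal metric, the determinant is the product of diagonal entries.
Diagonal entries: 9, 2, 5, 3, 3
det(g) = 9 * 2 * 5 * 3 * 3 = 810

810


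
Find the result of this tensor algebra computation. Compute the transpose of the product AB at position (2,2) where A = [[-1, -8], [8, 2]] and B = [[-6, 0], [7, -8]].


(AB)^T_{ij} = (AB)_{ji} = sum_k A_{jk} B_{ki}.
For i=2, j=2 we need (AB)_{22}:
A_{21} * B_{12} = 8 * 0 = 0
A_{22} * B_{22} = 2 * -8 = -16
Sum = 0 + -16 = -16

-16


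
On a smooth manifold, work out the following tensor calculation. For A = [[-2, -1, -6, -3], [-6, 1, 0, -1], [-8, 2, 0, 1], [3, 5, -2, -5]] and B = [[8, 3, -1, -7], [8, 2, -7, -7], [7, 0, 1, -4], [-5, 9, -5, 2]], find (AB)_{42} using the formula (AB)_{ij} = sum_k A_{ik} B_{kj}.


(AB)_{ij} = sum_k A_{ik} B_{kj}.
For i=4, j=2:
A_{41} * B_{12} = 3 * 3 = 9
A_{42} * B_{22} = 5 * 2 = 10
A_{43} * B_{32} = -2 * 0 = 0
A_{44} * B_{42} = -5 * 9 = -45
Sum = 9 + 10 + 0 + -45 = -26

-26


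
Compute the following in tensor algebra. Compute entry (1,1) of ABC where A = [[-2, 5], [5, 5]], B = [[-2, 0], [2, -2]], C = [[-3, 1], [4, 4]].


(ABC)_{11} = sum_m (AB)_{1m} C_{m1}. First compute row 1 of AB.
(AB)_{11} = -2*-2 + 5*2 = 14
(AB)_{12} = -2*0 + 5*-2 = -10
Now contract with column 1 of C:
(AB)_{11} * C_{11} = 14 * -3 = -42
(AB)_{12} * C_{21} = -10 * 4 = -40
(ABC)_{11} = -42 + -40 = -82

-82


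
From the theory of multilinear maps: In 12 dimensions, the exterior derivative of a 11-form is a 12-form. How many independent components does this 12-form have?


The exterior derivative of a p-form is a (p+1)-form.
Its number of independent components is C(n, p+1).
n = 12, p+1 = 12
C(12, 12) = 1

1


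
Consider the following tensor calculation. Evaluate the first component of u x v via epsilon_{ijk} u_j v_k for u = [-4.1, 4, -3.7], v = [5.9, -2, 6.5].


(u x v)_1 = sum_{j,k} epsilon_{1jk} u_j v_k. Only permutations of (1,2,3) contribute; the two non-zero terms are:
eps_{123} u_2 v_3 = 1 * 4 * 6.5 = 26
eps_{132} u_3 v_2 = -1 * -3.7 * -2 = -7.4
(u x v)_1 = 18.6

18.6


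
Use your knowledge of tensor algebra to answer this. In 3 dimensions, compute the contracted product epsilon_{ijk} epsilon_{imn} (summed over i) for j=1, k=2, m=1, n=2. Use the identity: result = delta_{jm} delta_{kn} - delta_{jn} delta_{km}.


Using the identity: epsilon_{ijk} epsilon_{imn} = delta_{jm} delta_{kn} - delta_{jn} delta_{km}.
delta_{11} = 1
delta_{22} = 1
delta_{12} = 0
delta_{21} = 0
Result = 1 * 1 - 0 * 0 = 1 - 0 = 1

1


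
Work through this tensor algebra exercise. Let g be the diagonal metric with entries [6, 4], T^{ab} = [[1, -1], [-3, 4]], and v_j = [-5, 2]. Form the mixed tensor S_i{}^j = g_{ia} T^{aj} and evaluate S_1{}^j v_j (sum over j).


Step 1: lower the first index. For a diagonal metric, g_{ia} T^{aj} = g_{ii} T^{ij} (no sum on i).
g_{11} = 6
S_1{}^1 = 6 * T^{11} = 6 * 1 = 6
S_1{}^2 = 6 * T^{12} = 6 * -1 = -6
Step 2: contract S_1{}^j with v_j.
S_1{}^1 * v_1 = 6 * -5 = -30
S_1{}^2 * v_2 = -6 * 2 = -12
Result = -30 + -12 = -42

-42


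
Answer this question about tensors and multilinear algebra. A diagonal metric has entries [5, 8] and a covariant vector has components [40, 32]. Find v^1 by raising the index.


To raise an index with a diagonal metric: v^i = v_i / g_{ii}.
For index 1: v_1 = 40, g_{11} = 5
v^1 = 40 / 5 = 8

8


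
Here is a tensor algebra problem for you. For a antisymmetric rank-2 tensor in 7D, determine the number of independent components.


A antisymmetric rank-2 tensor in d dimensions has d(d-1)/2 independent components.
d = 7
d(d-1)/2 = 7 * 6 / 2 = 42 / 2 = 21

21


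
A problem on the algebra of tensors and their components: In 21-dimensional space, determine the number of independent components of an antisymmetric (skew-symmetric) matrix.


An antisymmetric rank-2 tensor satisfies A_{ij} = -A_{ji}, so diagonal entries are zero.
The independent components are the upper-triangular entries: C(n, 2) = n(n-1)/2.
n = 21
C(21, 2) = 21 * 20 / 2 = 420 / 2 = 210

210


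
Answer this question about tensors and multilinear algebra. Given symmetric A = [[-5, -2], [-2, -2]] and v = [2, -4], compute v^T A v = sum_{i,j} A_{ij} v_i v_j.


First compute Av:
(Av)_1 = -5*2 + -2*-4 = -2
(Av)_2 = -2*2 + -2*-4 = 4
Av = [-2, 4]
Then v^T (Av) = 2*-2 + -4*4
= -4 + -16 = -20

-20


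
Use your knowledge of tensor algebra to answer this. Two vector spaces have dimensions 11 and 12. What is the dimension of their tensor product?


The dimension of a tensor product is the product of dimensions.
dim(V) = 11, dim(W) = 12
dim(V (x) W) = 11 * 12 = 132

132


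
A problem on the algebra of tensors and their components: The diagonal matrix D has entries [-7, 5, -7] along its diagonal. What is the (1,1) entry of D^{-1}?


For a diagonal matrix, the inverse has entries (D^{-1})_{ii} = 1/d_{ii}.
The diagonal entries are: d_{11} = -7, d_{22} = 5, d_{33} = -7
We need (D^{-1})_{11} = 1/d_{11} = 1/-7 = -1/7

-1/7


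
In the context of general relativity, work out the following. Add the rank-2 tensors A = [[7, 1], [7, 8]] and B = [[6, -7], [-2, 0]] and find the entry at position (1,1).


Tensor addition is component-wise: (A + B)_{ij} = A_{ij} + B_{ij}.
A_{11} = 7
B_{11} = 6
(A + B)_{11} = 7 + 6 = 13

13


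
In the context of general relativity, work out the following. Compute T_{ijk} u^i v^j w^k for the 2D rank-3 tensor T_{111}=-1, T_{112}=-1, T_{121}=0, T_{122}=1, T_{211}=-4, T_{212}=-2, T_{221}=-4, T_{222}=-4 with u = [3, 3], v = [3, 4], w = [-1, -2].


S = sum over i,j,k of T_{ijk} u_i v_j w_k. Expanding all 8 terms:
T_{111}*u_1*v_1*w_1 = -1*3*3*-1 = 9  (running total: 9)
T_{112}*u_1*v_1*w_2 = -1*3*3*-2 = 18  (running total: 27)
T_{121}*u_1*v_2*w_1 = 0*3*4*-1 = 0  (running total: 27)
T_{122}*u_1*v_2*w_2 = 1*3*4*-2 = -24  (running total: 3)
T_{211}*u_2*v_1*w_1 = -4*3*3*-1 = 36  (running total: 39)
T_{212}*u_2*v_1*w_2 = -2*3*3*-2 = 36  (running total: 75)
T_{221}*u_2*v_2*w_1 = -4*3*4*-1 = 48  (running total: 123)
T_{222}*u_2*v_2*w_2 = -4*3*4*-2 = 96  (running total: 219)
S = 219

219


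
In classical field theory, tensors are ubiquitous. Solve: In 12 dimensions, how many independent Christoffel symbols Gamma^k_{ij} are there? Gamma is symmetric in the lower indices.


Christoffel symbols Gamma^k_{ij} are symmetric in i,j, so there are d * d(d+1)/2 independent symbols.
d = 12
d(d+1)/2 = 12 * 13 / 2 = 78
Total = 12 * 78 = 936

936


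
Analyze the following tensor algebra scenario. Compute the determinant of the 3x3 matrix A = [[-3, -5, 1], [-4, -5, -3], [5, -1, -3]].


Expanding along the first row, det(A) = a11*M_11 - a12*M_12 + a13*M_13, where M_1j is the (1,j) minor.
Minor M_11 = -5*-3 - -3*-1 = 12
Minor M_12 = -4*-3 - -3*5 = 27
Minor M_13 = -4*-1 - -5*5 = 29
det = -3*(12) - -5*(27) + 1*(29)
    = -36 - -135 + 29
    = 128

128


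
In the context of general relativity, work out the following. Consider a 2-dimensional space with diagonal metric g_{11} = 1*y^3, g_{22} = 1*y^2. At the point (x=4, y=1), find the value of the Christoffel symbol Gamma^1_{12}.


For a diagonal metric, Gamma^k_{ij} = (1/2) g^{kk} (dg_{ik}/dx_j + dg_{jk}/dx_i - dg_{ij}/dx_k).
The metric is diagonal, so g_{ab} = 0 for a != b.
At the given point: g_{11} = 1, g_{22} = 1
g^{11} = 1/1
dg_{11}/dx_2 = dg_{11}/dx_2 = 3
dg_{21}/dx_1 = 0 (off-diagonal)
dg_{12}/dx_1 = 0 (off-diagonal)
Numerator = 3 + 0 - 0 = 3
Gamma^1_{12} = 3 / (2 * 1) = 3/2

3/2


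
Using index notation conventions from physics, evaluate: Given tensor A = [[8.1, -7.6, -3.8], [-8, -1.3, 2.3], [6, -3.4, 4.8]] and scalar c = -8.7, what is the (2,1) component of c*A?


Scalar multiplication: (cA)_{ij} = c * A_{ij}.
c = -8.7
A_{21} = -8
(cA)_{21} = -8.7 * -8 = 69.6

69.6


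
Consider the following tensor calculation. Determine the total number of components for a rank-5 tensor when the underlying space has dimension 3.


The number of components of a rank-r tensor in d dimensions is d^r.
Here d = 3 and r = 5.
3^5 = 243

243


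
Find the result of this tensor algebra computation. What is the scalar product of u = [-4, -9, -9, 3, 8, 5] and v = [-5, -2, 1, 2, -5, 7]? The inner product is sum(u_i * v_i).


The inner product u . v = sum of u_i * v_i.
Term-by-term: -4 * -5, -9 * -2, -9 * 1, 3 * 2, 8 * -5, 5 * 7
Products: 20, 18, -9, 6, -40, 35
Sum = 20 + 18 + -9 + 6 + -40 + 35 = 30

30


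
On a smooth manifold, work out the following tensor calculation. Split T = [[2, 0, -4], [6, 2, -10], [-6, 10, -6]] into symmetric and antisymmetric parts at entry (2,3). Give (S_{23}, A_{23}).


T_{23} = -10
T_{32} = 10
S_{23} = (-10 + 10)/2 = 0/2 = 0
A_{23} = (-10 - 10)/2 = -20/2 = -10
Check: S + A = 0 + -10 = -10 = T_{23}.

(0, -10)


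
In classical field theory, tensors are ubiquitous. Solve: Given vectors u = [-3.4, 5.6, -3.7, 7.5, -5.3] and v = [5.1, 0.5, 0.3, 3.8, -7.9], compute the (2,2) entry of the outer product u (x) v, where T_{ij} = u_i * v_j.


The outer product entry T_{ij} = u_i * v_j.
We need i=2, j=2.
u_2 = 5.6, v_2 = 0.5
T_{2,2} = 5.6 * 0.5 = 2.8

2.8


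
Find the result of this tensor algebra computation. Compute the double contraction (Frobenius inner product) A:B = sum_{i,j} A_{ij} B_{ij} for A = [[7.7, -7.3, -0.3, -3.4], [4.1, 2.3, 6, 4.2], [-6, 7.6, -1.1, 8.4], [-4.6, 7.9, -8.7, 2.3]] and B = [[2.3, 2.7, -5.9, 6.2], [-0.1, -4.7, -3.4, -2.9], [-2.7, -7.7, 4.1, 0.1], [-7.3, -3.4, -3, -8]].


A:B = sum over all i,j of A_{ij} * B_{ij}.
Row 1: 7.7*2.3=17.71, -7.3*2.7=-19.71, -0.3*-5.9=1.77, -3.4*6.2=-21.08 => row sum = -21.31
Row 2: 4.1*-0.1=-0.41, 2.3*-4.7=-10.81, 6*-3.4=-20.4, 4.2*-2.9=-12.18 => row sum = -43.8
Row 3: -6*-2.7=16.2, 7.6*-7.7=-58.52, -1.1*4.1=-4.51, 8.4*0.1=0.84 => row sum = -45.99
Row 4: -4.6*-7.3=33.58, 7.9*-3.4=-26.86, -8.7*-3=26.1, 2.3*-8=-18.4 => row sum = 14.42
Total = -21.31 + -43.8 + -45.99 + 14.42 = -96.68

-96.68


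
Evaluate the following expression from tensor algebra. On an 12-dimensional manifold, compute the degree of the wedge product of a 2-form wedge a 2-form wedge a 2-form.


The degree of a wedge product is the sum of the degrees of the individual forms.
Degrees: 2, 2, 2
Total degree = 2 + 2 + 2 = 6

6


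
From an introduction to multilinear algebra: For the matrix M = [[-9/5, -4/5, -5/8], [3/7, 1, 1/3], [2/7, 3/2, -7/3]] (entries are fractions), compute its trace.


The trace is the sum of diagonal entries.
Diagonal: M[1,1] = -9/5, M[2,2] = 1, M[3,3] = -7/3
Tr(M) = -9/5 + 1 + -7/3
Computing step by step:
After adding M[1,1]: -9/5
After adding M[2,2]: -4/5
After adding M[3,3]: -47/15
Tr(M) = -47/15

-47/15


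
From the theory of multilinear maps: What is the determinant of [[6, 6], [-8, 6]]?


For a 2x2 matrix [[a, b], [c, d]], det = a*d - b*c.
a = 6, b = 6, c = -8, d = 6
a*d = 6 * 6 = 36
b*c = 6 * -8 = -48
det = 36 - -48 = 84

84


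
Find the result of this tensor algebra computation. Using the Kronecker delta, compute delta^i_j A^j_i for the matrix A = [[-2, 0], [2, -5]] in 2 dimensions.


The contraction (trace) of a rank-2 tensor is the sum of its diagonal elements.
Diagonal entries: A[1,1] = -2, A[2,2] = -5
Tr(A) = -2 + -5 = -7

-7


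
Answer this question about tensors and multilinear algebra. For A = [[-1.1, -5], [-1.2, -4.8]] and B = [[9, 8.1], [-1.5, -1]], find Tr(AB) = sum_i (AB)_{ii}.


Tr(AB) = sum_i (AB)_{ii} where (AB)_{ii} = sum_k A_{ik} B_{ki}.
(AB)_{11} = -1.1*9 + -5*-1.5 = -2.4
(AB)_{22} = -1.2*8.1 + -4.8*-1 = -4.92
Tr(AB) = -2.4 + -4.92 = -7.32

-7.32


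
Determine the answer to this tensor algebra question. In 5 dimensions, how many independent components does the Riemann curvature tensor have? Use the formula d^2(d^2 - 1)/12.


The Riemann tensor in d dimensions has d^2(d^2 - 1)/12 independent components.
d = 5, so d^2 = 25
d^2 - 1 = 24
d^2(d^2 - 1) = 25 * 24 = 600
Divide by 12: 600 / 12 = 50

50


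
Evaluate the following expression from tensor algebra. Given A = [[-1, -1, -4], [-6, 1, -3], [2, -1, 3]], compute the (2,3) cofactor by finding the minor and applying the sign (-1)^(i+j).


To find cofactor C_{23}, delete row 2 and column 3.
The resulting 2x2 submatrix is: [[-1, -1], [2, -1]]
Minor M_{23} = -1*-1 - -1*2
  = 1 - -2 = 3
Sign = (-1)^(2+3) = (-1)^5 = -1
Cofactor C_{23} = -1 * 3 = -3

-3
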